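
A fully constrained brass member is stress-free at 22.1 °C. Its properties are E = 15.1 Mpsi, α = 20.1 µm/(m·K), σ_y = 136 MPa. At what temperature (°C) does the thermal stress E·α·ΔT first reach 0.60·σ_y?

61.1 °C

E = 15.1 Mpsi = 104.1 GPa.
E·α·ΔT = 81.60 MPa ⇒ ΔT = 81.60 / (104.1×10³ × 20.1×10⁻⁶) = 38.99 K.
T = 22.1 + 38.99 = 61.09 °C.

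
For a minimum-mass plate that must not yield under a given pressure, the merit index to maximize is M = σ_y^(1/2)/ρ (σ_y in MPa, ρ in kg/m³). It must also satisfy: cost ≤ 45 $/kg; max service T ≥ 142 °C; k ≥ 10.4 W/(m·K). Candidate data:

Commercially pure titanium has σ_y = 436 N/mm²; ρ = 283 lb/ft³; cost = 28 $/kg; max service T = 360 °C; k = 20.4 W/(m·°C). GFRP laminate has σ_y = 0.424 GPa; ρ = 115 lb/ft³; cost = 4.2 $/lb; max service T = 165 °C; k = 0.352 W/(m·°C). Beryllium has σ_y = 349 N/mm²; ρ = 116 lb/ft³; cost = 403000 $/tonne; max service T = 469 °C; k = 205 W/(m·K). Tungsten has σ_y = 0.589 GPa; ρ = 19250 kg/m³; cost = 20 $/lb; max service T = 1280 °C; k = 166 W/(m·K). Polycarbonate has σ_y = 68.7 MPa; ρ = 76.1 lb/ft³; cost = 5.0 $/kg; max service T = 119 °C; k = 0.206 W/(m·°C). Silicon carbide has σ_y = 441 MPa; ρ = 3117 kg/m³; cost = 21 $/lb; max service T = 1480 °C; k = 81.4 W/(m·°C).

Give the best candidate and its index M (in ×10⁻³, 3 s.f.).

commercially pure titanium, M = 4.61×10⁻³

Screen on constraints: cost ≤ 45 $/kg; max service T ≥ 142 °C; k ≥ 10.4 W/(m·K). Survivors: commercially pure titanium, tungsten.
Convert each candidate to consistent units, then evaluate M:
  commercially pure titanium: σ_y = 436.0 MPa, ρ = 4533 kg/m³
  tungsten: σ_y = 589.0 MPa, ρ = 19250 kg/m³
  commercially pure titanium: M = 4.61×10⁻³
  tungsten: M = 1.26×10⁻³
Commercially pure titanium has the largest M.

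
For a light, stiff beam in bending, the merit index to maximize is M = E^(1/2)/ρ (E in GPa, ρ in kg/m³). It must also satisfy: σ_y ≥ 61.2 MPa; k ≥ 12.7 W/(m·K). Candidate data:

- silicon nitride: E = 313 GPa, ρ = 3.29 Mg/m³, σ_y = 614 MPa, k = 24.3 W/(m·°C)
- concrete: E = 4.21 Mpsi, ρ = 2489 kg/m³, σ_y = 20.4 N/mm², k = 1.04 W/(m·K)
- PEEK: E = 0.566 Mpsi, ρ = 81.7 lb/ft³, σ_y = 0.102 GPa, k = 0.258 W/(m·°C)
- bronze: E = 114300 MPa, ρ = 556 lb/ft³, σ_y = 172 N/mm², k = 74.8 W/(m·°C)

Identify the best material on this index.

Screen on constraints: σ_y ≥ 61.2 MPa; k ≥ 12.7 W/(m·K). Survivors: silicon nitride, bronze.
Putting every candidate on a common basis:
  silicon nitride: E = 313.0 GPa, ρ = 3290 kg/m³
  bronze: E = 114.3 GPa, ρ = 8906 kg/m³
  silicon nitride: M = 5.38×10⁻³
  bronze: M = 1.20×10⁻³
Silicon nitride ranks first.

silicon nitride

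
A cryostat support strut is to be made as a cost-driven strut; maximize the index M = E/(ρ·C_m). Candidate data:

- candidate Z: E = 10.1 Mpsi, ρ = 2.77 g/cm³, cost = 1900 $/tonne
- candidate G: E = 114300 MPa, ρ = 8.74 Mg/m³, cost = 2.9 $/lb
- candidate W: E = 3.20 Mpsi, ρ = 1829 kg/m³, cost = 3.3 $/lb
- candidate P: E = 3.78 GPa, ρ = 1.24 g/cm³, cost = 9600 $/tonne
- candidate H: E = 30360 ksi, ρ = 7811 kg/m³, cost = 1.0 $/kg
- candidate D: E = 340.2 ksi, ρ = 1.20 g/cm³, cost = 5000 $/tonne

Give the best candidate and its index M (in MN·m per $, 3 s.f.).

Putting every candidate on a common basis:
  candidate Z: E = 69.64 GPa, ρ = 2770 kg/m³, cost = 1.900 $/kg
  candidate G: E = 114.3 GPa, ρ = 8740 kg/m³, cost = 6.393 $/kg
  candidate W: E = 22.06 GPa, ρ = 1829 kg/m³, cost = 7.275 $/kg
  candidate P: E = 3.780 GPa, ρ = 1240 kg/m³, cost = 9.600 $/kg
  candidate H: E = 209.3 GPa, ρ = 7811 kg/m³, cost = 1.000 $/kg
  candidate D: E = 2.346 GPa, ρ = 1200 kg/m³, cost = 5.000 $/kg
  candidate H: M = 26.8 MN·m per $
  candidate Z: M = 13.2 MN·m per $
  candidate G: M = 2.05 MN·m per $
  candidate W: M = 1.66 MN·m per $
  candidate D: M = 0.391 MN·m per $
  candidate P: M = 0.318 MN·m per $
Candidate H has the largest M.

candidate H, M = 26.8 MN·m per $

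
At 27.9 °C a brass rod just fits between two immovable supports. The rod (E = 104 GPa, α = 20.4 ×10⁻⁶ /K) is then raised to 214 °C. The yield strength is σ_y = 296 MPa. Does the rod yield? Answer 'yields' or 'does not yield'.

ΔT = 186.1 K. Constrained thermal stress σ = E·α·ΔT = 104.0×10³ MPa × 20.4×10⁻⁶ × 186.1 = 395 MPa (compressive).
Compare to σ_y = 296 MPa: σ ≥ σ_y, so it yields.

yields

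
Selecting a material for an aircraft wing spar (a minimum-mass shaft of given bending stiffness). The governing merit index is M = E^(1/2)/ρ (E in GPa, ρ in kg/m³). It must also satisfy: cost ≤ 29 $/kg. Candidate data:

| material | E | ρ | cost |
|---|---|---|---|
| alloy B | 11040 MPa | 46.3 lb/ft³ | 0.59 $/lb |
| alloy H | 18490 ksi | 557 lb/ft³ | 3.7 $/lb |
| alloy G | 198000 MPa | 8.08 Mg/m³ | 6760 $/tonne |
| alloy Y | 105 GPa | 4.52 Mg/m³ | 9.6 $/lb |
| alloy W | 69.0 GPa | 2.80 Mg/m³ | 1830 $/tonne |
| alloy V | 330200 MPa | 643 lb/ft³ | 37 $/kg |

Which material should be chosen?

Screen on constraints: cost ≤ 29 $/kg. Survivors: alloy B, alloy H, alloy G, alloy Y, alloy W.
After converting to SI:
  alloy B: E = 11.04 GPa, ρ = 741.7 kg/m³
  alloy H: E = 127.5 GPa, ρ = 8922 kg/m³
  alloy G: E = 198.0 GPa, ρ = 8080 kg/m³
  alloy Y: E = 105.0 GPa, ρ = 4520 kg/m³
  alloy W: E = 69.00 GPa, ρ = 2800 kg/m³
  alloy B: M = 4.48×10⁻³
  alloy W: M = 2.97×10⁻³
  alloy Y: M = 2.27×10⁻³
  alloy G: M = 1.74×10⁻³
  alloy H: M = 1.27×10⁻³
Alloy B has the largest M.

alloy B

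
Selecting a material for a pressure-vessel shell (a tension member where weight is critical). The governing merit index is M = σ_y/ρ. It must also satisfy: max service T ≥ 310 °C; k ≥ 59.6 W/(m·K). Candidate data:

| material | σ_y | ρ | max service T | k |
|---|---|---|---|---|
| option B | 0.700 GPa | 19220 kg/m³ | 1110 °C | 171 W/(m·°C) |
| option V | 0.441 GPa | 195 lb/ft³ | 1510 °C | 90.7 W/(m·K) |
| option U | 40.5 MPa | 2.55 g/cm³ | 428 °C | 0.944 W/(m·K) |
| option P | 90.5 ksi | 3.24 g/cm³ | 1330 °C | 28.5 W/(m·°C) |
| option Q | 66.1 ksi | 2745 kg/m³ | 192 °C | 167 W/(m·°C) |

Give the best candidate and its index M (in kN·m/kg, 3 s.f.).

Screen on constraints: max service T ≥ 310 °C; k ≥ 59.6 W/(m·K). Survivors: option B, option V.
Convert each candidate to consistent units, then evaluate M:
  option B: σ_y = 700.0 MPa, ρ = 19220 kg/m³
  option V: σ_y = 441.0 MPa, ρ = 3124 kg/m³
  option V: M = 141 kN·m/kg
  option B: M = 36.4 kN·m/kg
Option V ranks first.

option V, M = 141 kN·m/kg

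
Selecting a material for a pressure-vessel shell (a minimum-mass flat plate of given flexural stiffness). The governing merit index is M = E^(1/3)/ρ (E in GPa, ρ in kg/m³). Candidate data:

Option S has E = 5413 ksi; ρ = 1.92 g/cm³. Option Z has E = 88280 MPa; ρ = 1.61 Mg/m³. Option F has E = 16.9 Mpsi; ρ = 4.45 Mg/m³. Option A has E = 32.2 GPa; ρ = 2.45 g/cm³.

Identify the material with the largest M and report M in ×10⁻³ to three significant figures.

Normalizing units and computing the index:
  option S: E = 37.32 GPa, ρ = 1920 kg/m³
  option Z: E = 88.28 GPa, ρ = 1610 kg/m³
  option F: E = 116.5 GPa, ρ = 4450 kg/m³
  option A: E = 32.20 GPa, ρ = 2450 kg/m³
  option Z: M = 2.77×10⁻³
  option S: M = 1.74×10⁻³
  option A: M = 1.30×10⁻³
  option F: M = 1.10×10⁻³
Highest index: option Z.

option Z, M = 2.77×10⁻³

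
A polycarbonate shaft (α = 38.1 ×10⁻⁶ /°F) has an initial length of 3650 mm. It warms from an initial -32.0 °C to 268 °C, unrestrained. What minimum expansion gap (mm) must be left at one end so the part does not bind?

75.1 mm

Convert α: 38.1×10⁻⁶/°F × (9/5) = 68.6×10⁻⁶/K.
ΔT = 268 − (-32.0) = 300.0 K.
ΔL = α·L₀·ΔT = 68.6×10⁻⁶ × 3650 mm × 300.0 K = 75.1 mm.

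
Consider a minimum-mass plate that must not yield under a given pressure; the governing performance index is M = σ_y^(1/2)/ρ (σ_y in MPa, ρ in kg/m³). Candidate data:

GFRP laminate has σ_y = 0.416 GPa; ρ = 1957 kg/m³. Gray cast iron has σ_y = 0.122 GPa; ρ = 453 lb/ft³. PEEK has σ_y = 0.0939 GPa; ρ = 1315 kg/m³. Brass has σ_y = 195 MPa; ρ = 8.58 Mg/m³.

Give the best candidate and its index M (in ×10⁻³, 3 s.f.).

GFRP laminate, M = 10.4×10⁻³

After converting to SI:
  GFRP laminate: σ_y = 416.0 MPa, ρ = 1957 kg/m³
  gray cast iron: σ_y = 122.0 MPa, ρ = 7256 kg/m³
  PEEK: σ_y = 93.90 MPa, ρ = 1315 kg/m³
  brass: σ_y = 195.0 MPa, ρ = 8580 kg/m³
  GFRP laminate: M = 10.4×10⁻³
  PEEK: M = 7.37×10⁻³
  brass: M = 1.63×10⁻³
  gray cast iron: M = 1.52×10⁻³
GFRP laminate ranks first.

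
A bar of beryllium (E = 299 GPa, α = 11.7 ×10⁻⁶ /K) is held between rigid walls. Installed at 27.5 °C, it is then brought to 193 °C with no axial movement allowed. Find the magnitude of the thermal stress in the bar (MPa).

579 MPa

ΔT = 165.5 K. Constrained thermal stress σ = E·α·ΔT = 299.0×10³ MPa × 11.7×10⁻⁶ × 165.5 = 579 MPa (compressive).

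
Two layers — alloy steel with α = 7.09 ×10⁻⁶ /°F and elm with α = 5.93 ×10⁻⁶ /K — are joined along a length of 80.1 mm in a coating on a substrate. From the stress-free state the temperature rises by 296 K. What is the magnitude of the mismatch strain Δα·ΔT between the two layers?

2.02×10⁻³

alloy steel: α = 7.09×10⁻⁶/°F × 9/5 = 12.8×10⁻⁶/K.
Δα = |12.8 − 5.93|×10⁻⁶/K = 6.83×10⁻⁶/K.
Mismatch strain = Δα·ΔT = 6.83×10⁻⁶ × 296.0 = 2.02×10⁻³.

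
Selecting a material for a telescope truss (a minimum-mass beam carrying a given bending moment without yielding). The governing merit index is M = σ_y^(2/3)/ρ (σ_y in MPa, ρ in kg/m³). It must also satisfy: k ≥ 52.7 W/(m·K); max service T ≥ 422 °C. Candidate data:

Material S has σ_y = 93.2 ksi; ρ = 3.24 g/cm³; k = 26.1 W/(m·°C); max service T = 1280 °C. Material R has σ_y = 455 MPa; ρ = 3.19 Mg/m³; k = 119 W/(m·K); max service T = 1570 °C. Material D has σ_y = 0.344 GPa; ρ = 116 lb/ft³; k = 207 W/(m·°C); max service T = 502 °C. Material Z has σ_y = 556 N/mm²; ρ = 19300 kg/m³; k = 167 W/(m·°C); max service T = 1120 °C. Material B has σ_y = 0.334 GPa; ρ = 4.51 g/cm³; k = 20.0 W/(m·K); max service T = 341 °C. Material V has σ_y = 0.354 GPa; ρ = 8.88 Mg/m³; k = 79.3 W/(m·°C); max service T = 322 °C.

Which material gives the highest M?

Screen on constraints: k ≥ 52.7 W/(m·K); max service T ≥ 422 °C. Survivors: material R, material D, material Z.
Putting every candidate on a common basis:
  material R: σ_y = 455.0 MPa, ρ = 3190 kg/m³
  material D: σ_y = 344.0 MPa, ρ = 1858 kg/m³
  material Z: σ_y = 556.0 MPa, ρ = 19300 kg/m³
  material D: M = 26.4×10⁻³
  material R: M = 18.5×10⁻³
  material Z: M = 3.50×10⁻³
Material D has the largest M.

material D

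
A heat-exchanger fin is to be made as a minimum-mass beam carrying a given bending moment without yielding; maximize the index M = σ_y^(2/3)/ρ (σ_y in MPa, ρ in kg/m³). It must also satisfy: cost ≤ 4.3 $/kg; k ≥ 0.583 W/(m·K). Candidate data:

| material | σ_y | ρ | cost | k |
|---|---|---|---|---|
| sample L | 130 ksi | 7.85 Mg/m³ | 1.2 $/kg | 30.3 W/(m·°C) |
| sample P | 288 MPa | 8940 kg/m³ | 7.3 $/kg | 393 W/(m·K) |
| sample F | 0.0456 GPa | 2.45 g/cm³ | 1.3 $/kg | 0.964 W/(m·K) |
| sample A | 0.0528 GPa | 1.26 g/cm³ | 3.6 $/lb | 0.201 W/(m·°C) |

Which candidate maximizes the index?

Screen on constraints: cost ≤ 4.3 $/kg; k ≥ 0.583 W/(m·K). Survivors: sample L, sample F.
Putting every candidate on a common basis:
  sample L: σ_y = 896.3 MPa, ρ = 7850 kg/m³
  sample F: σ_y = 45.60 MPa, ρ = 2450 kg/m³
  sample L: M = 11.8×10⁻³
  sample F: M = 5.21×10⁻³
Sample L has the largest M.

sample L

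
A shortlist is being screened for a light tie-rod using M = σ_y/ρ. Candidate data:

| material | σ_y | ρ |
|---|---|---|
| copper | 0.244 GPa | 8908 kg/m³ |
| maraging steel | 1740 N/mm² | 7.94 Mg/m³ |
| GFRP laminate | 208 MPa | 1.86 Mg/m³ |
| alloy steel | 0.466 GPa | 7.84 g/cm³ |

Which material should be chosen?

maraging steel

Normalizing units and computing the index:
  copper: σ_y = 244.0 MPa, ρ = 8908 kg/m³
  maraging steel: σ_y = 1740 MPa, ρ = 7940 kg/m³
  GFRP laminate: σ_y = 208.0 MPa, ρ = 1860 kg/m³
  alloy steel: σ_y = 466.0 MPa, ρ = 7840 kg/m³
  maraging steel: M = 219 kN·m/kg
  GFRP laminate: M = 112 kN·m/kg
  alloy steel: M = 59.4 kN·m/kg
  copper: M = 27.4 kN·m/kg
The maximum is for maraging steel.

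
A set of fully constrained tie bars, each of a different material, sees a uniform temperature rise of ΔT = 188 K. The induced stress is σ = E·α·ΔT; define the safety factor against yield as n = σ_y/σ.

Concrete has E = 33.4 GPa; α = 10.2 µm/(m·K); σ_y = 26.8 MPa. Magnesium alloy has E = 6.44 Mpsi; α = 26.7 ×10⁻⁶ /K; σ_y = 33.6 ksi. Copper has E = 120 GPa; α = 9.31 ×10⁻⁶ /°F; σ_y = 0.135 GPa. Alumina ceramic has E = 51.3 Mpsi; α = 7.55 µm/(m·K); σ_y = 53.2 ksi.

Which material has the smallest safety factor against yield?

In consistent units (E in GPa, α in ×10⁻⁶/K, σ_y in MPa):
  concrete: E = 33.40, α = 10.2, σ_y = 26.80 → σ = 64.0 MPa, n = 0.418
  magnesium alloy: E = 44.40, α = 26.7, σ_y = 231.7 → σ = 223 MPa, n = 1.04
  copper: E = 120.0, α = 16.8, σ_y = 135.0 → σ = 378 MPa, n = 0.357
  alumina ceramic: E = 353.7, α = 7.55, σ_y = 366.8 → σ = 502 MPa, n = 0.731
Smallest n: copper with n = 0.357.

copper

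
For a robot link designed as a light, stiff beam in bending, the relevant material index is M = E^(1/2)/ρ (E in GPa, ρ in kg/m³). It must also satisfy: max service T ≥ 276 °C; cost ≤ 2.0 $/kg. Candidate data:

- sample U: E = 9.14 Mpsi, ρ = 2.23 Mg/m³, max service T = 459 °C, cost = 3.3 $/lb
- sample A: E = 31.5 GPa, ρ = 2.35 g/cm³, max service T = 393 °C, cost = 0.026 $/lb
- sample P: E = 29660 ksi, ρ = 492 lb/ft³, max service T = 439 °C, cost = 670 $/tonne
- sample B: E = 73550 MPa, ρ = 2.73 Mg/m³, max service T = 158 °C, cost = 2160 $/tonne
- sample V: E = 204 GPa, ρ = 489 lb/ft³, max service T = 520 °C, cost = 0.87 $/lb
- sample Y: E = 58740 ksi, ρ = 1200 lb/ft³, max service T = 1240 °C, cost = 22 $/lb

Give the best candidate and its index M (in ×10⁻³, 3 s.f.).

sample A, M = 2.39×10⁻³

Screen on constraints: max service T ≥ 276 °C; cost ≤ 2.0 $/kg. Survivors: sample A, sample P, sample V.
In SI units:
  sample A: E = 31.50 GPa, ρ = 2350 kg/m³
  sample P: E = 204.5 GPa, ρ = 7881 kg/m³
  sample V: E = 204.0 GPa, ρ = 7833 kg/m³
  sample A: M = 2.39×10⁻³
  sample V: M = 1.82×10⁻³
  sample P: M = 1.81×10⁻³
Sample A ranks first.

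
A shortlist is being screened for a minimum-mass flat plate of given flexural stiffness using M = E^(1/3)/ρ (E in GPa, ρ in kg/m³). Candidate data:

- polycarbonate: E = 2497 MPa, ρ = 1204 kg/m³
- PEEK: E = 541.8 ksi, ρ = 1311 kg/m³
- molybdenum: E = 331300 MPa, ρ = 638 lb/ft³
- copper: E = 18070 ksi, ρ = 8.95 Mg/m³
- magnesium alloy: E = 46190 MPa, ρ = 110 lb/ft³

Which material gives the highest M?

Normalizing units and computing the index:
  polycarbonate: E = 2.497 GPa, ρ = 1204 kg/m³
  PEEK: E = 3.736 GPa, ρ = 1311 kg/m³
  molybdenum: E = 331.3 GPa, ρ = 10220 kg/m³
  copper: E = 124.6 GPa, ρ = 8950 kg/m³
  magnesium alloy: E = 46.19 GPa, ρ = 1762 kg/m³
  magnesium alloy: M = 2.04×10⁻³
  PEEK: M = 1.18×10⁻³
  polycarbonate: M = 1.13×10⁻³
  molybdenum: M = 0.677×10⁻³
  copper: M = 0.558×10⁻³
The maximum is for magnesium alloy.

magnesium alloy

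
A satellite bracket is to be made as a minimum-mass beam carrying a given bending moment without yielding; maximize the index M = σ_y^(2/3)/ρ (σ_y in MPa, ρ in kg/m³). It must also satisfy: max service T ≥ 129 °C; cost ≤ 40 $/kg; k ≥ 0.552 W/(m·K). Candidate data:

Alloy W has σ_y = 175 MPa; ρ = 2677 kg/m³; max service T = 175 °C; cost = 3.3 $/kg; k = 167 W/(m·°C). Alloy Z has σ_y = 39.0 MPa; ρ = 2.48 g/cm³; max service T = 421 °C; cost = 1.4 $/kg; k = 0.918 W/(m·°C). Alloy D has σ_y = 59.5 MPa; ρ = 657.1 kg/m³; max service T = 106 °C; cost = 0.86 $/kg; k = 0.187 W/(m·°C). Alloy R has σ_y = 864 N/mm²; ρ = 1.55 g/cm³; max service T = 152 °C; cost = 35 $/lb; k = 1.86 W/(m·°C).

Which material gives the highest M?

Screen on constraints: max service T ≥ 129 °C; cost ≤ 40 $/kg; k ≥ 0.552 W/(m·K). Survivors: alloy W, alloy Z.
In SI units:
  alloy W: σ_y = 175.0 MPa, ρ = 2677 kg/m³
  alloy Z: σ_y = 39.00 MPa, ρ = 2480 kg/m³
  alloy W: M = 11.7×10⁻³
  alloy Z: M = 4.64×10⁻³
The maximum is for alloy W.

alloy W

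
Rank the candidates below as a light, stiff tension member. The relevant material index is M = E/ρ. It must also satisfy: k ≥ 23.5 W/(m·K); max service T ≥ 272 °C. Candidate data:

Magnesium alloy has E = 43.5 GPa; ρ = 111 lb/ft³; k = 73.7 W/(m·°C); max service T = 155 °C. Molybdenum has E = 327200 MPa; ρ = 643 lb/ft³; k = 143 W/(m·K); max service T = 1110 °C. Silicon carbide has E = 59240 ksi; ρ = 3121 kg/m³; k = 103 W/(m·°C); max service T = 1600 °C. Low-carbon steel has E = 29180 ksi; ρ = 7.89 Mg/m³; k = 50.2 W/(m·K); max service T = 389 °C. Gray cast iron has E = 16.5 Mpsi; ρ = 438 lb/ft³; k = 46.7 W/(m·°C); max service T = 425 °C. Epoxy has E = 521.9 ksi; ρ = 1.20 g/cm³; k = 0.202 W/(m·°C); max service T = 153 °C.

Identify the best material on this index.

Screen on constraints: k ≥ 23.5 W/(m·K); max service T ≥ 272 °C. Survivors: molybdenum, silicon carbide, low-carbon steel, gray cast iron.
Convert each candidate to consistent units, then evaluate M:
  molybdenum: E = 327.2 GPa, ρ = 10300 kg/m³
  silicon carbide: E = 408.4 GPa, ρ = 3121 kg/m³
  low-carbon steel: E = 201.2 GPa, ρ = 7890 kg/m³
  gray cast iron: E = 113.8 GPa, ρ = 7016 kg/m³
  silicon carbide: M = 131 MN·m/kg
  molybdenum: M = 31.8 MN·m/kg
  low-carbon steel: M = 25.5 MN·m/kg
  gray cast iron: M = 16.2 MN·m/kg
Highest index: silicon carbide.

silicon carbide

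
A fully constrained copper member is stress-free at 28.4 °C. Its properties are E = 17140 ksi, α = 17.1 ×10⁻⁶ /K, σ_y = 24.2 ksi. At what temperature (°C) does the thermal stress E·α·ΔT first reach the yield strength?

E = 17140 ksi = 118.2 GPa.
σ_y = 24.2 ksi = 166.9 MPa.
E·α·ΔT = 166.9 MPa ⇒ ΔT = 166.9 / (118.2×10³ × 17.1×10⁻⁶) = 82.57 K.
T = 28.4 + 82.57 = 111.0 °C.

111 °C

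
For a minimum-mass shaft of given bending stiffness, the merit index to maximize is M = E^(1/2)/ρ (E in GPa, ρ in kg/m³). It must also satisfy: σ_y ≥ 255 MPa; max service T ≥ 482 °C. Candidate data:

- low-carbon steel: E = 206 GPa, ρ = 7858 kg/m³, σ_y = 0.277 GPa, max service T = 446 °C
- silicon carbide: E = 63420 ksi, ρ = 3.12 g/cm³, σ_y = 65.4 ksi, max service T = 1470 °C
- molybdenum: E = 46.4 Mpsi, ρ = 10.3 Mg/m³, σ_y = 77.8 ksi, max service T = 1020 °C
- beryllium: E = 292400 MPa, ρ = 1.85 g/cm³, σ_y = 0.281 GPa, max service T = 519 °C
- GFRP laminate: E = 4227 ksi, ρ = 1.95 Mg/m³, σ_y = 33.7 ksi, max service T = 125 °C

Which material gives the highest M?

Screen on constraints: σ_y ≥ 255 MPa; max service T ≥ 482 °C. Survivors: silicon carbide, molybdenum, beryllium.
Normalizing units and computing the index:
  silicon carbide: E = 437.3 GPa, ρ = 3120 kg/m³
  molybdenum: E = 319.9 GPa, ρ = 10300 kg/m³
  beryllium: E = 292.4 GPa, ρ = 1850 kg/m³
  beryllium: M = 9.24×10⁻³
  silicon carbide: M = 6.70×10⁻³
  molybdenum: M = 1.74×10⁻³
Beryllium ranks first.

beryllium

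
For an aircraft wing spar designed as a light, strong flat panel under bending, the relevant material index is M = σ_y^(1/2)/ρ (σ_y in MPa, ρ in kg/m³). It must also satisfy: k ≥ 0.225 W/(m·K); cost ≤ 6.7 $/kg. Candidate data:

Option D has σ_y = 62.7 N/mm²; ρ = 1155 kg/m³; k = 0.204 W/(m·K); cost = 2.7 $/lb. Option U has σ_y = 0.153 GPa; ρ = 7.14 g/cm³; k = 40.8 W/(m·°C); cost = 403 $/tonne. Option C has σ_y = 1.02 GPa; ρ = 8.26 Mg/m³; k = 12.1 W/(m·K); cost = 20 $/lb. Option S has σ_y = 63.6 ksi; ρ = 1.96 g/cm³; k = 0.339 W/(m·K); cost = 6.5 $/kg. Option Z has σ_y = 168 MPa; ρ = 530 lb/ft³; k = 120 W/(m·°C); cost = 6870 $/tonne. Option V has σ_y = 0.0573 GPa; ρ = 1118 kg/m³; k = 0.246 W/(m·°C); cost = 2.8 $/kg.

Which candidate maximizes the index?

Screen on constraints: k ≥ 0.225 W/(m·K); cost ≤ 6.7 $/kg. Survivors: option U, option S, option V.
Normalizing units and computing the index:
  option U: σ_y = 153.0 MPa, ρ = 7140 kg/m³
  option S: σ_y = 438.5 MPa, ρ = 1960 kg/m³
  option V: σ_y = 57.30 MPa, ρ = 1118 kg/m³
  option S: M = 10.7×10⁻³
  option V: M = 6.77×10⁻³
  option U: M = 1.73×10⁻³
Highest index: option S.

option S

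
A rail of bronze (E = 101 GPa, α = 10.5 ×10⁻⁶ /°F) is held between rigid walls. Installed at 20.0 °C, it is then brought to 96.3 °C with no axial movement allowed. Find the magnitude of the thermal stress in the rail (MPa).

146 MPa

α = 10.5×10⁻⁶/°F × 9/5 = 18.9×10⁻⁶/K.
ΔT = 76.30 K. Constrained thermal stress σ = E·α·ΔT = 101.0×10³ MPa × 18.9×10⁻⁶ × 76.30 = 146 MPa (compressive).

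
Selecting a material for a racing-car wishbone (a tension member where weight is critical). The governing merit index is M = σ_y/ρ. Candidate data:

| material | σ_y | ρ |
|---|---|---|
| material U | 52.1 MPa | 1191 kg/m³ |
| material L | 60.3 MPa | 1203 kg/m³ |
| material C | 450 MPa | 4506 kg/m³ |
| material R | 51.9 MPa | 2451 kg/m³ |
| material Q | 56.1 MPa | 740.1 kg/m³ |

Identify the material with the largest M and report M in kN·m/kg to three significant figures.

Evaluate M for each candidate:
  material C: M = 99.9 kN·m/kg
  material Q: M = 75.8 kN·m/kg
  material L: M = 50.1 kN·m/kg
  material U: M = 43.7 kN·m/kg
  material R: M = 21.2 kN·m/kg
Highest index: material C.

material C, M = 99.9 kN·m/kg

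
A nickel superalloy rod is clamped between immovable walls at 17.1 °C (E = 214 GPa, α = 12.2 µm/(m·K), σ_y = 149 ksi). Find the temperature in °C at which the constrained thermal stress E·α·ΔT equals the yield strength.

σ_y = 149 ksi = 1027 MPa.
E·α·ΔT = 1027 MPa ⇒ ΔT = 1027 / (214.0×10³ × 12.2×10⁻⁶) = 393.5 K.
T = 17.1 + 393.5 = 410.6 °C.

411 °C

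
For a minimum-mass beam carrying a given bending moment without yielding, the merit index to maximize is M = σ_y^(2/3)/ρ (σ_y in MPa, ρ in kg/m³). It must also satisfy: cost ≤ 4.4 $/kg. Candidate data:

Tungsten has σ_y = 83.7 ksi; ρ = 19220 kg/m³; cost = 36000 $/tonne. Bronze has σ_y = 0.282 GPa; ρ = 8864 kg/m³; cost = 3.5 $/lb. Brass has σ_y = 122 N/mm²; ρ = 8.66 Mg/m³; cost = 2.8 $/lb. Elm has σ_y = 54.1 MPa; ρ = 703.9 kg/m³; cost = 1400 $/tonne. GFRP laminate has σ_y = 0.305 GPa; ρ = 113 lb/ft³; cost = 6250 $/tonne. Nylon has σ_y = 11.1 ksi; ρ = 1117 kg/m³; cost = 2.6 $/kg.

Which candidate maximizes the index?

Screen on constraints: cost ≤ 4.4 $/kg. Survivors: elm, nylon.
In SI units:
  elm: σ_y = 54.10 MPa, ρ = 703.9 kg/m³
  nylon: σ_y = 76.53 MPa, ρ = 1117 kg/m³
  elm: M = 20.3×10⁻³
  nylon: M = 16.1×10⁻³
The maximum is for elm.

elm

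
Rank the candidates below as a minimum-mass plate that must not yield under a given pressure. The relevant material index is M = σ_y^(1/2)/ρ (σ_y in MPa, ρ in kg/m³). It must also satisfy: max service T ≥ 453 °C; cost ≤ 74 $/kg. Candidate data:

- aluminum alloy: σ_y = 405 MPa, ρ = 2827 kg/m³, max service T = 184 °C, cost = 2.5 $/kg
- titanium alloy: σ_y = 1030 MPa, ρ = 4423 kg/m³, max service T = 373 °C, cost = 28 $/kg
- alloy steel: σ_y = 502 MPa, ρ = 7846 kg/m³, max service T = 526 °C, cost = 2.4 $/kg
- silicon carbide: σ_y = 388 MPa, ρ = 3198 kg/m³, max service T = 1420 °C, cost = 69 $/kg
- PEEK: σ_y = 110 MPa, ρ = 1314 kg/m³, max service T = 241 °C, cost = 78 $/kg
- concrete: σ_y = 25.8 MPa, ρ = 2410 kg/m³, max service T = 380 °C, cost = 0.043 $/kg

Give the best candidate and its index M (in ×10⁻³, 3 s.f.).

silicon carbide, M = 6.16×10⁻³

Screen on constraints: max service T ≥ 453 °C; cost ≤ 74 $/kg. Survivors: alloy steel, silicon carbide.
Computing M directly (units already consistent):
  silicon carbide: M = 6.16×10⁻³
  alloy steel: M = 2.86×10⁻³
Highest index: silicon carbide.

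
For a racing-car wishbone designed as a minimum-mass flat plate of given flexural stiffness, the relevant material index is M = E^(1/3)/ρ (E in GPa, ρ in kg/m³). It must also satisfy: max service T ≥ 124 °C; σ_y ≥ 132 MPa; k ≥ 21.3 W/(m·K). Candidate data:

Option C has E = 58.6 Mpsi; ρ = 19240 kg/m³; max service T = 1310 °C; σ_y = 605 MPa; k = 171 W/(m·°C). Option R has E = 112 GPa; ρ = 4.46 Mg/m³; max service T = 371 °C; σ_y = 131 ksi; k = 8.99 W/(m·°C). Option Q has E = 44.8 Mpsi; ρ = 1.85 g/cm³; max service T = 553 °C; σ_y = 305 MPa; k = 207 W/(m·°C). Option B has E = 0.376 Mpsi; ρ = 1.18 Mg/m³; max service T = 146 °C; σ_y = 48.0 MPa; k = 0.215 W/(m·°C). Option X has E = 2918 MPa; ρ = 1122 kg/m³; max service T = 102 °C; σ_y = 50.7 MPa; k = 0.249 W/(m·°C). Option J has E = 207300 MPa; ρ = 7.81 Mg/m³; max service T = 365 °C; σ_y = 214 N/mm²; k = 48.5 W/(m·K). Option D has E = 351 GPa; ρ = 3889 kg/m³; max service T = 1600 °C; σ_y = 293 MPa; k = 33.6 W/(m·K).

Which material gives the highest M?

Screen on constraints: max service T ≥ 124 °C; σ_y ≥ 132 MPa; k ≥ 21.3 W/(m·K). Survivors: option C, option Q, option J, option D.
Normalizing units and computing the index:
  option C: E = 404.0 GPa, ρ = 19240 kg/m³
  option Q: E = 308.9 GPa, ρ = 1850 kg/m³
  option J: E = 207.3 GPa, ρ = 7810 kg/m³
  option D: E = 351.0 GPa, ρ = 3889 kg/m³
  option Q: M = 3.65×10⁻³
  option D: M = 1.81×10⁻³
  option J: M = 0.758×10⁻³
  option C: M = 0.384×10⁻³
Option Q has the largest M.

option Q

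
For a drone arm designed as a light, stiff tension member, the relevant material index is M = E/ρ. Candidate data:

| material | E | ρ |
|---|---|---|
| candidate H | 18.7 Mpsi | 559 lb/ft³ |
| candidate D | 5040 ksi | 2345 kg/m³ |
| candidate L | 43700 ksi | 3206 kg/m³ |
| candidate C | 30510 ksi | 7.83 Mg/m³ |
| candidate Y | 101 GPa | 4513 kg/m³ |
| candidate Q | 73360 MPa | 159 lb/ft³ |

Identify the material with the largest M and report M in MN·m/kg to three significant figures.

candidate L, M = 94.0 MN·m/kg

After converting to SI:
  candidate H: E = 128.9 GPa, ρ = 8954 kg/m³
  candidate D: E = 34.75 GPa, ρ = 2345 kg/m³
  candidate L: E = 301.3 GPa, ρ = 3206 kg/m³
  candidate C: E = 210.4 GPa, ρ = 7830 kg/m³
  candidate Y: E = 101.0 GPa, ρ = 4513 kg/m³
  candidate Q: E = 73.36 GPa, ρ = 2547 kg/m³
  candidate L: M = 94.0 MN·m/kg
  candidate Q: M = 28.8 MN·m/kg
  candidate C: M = 26.9 MN·m/kg
  candidate Y: M = 22.4 MN·m/kg
  candidate D: M = 14.8 MN·m/kg
  candidate H: M = 14.4 MN·m/kg
The maximum is for candidate L.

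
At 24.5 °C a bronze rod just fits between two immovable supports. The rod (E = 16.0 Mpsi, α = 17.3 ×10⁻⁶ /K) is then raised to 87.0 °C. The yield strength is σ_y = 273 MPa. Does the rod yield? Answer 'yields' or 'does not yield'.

E = 16.0 Mpsi = 110.3 GPa.
ΔT = 62.50 K. Constrained thermal stress σ = E·α·ΔT = 110.3×10³ MPa × 17.3×10⁻⁶ × 62.50 = 119 MPa (compressive).
Compare to σ_y = 273 MPa: σ < σ_y, so it does not yield.

does not yield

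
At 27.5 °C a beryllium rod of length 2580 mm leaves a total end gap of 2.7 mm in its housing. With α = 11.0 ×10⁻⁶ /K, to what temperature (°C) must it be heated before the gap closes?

123 °C

α·L₀·ΔT = 2.7 mm ⇒ ΔT = 2.7 / (11.0×10⁻⁶ × 2580.0) = 95.14 K.
T = 27.5 + 95.14 = 122.6 °C.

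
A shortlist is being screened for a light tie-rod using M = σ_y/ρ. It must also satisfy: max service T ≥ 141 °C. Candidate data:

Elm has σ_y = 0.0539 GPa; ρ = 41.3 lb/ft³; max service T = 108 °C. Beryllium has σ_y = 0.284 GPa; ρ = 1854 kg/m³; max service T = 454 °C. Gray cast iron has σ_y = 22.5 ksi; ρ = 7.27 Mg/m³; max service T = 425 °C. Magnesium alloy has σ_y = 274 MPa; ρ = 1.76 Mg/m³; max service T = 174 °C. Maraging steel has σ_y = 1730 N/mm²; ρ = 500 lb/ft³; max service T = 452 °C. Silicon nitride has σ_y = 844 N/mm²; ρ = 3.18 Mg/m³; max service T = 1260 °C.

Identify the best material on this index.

silicon nitride

Screen on constraints: max service T ≥ 141 °C. Survivors: beryllium, gray cast iron, magnesium alloy, maraging steel, silicon nitride.
Normalizing units and computing the index:
  beryllium: σ_y = 284.0 MPa, ρ = 1854 kg/m³
  gray cast iron: σ_y = 155.1 MPa, ρ = 7270 kg/m³
  magnesium alloy: σ_y = 274.0 MPa, ρ = 1760 kg/m³
  maraging steel: σ_y = 1730 MPa, ρ = 8009 kg/m³
  silicon nitride: σ_y = 844.0 MPa, ρ = 3180 kg/m³
  silicon nitride: M = 265 kN·m/kg
  maraging steel: M = 216 kN·m/kg
  magnesium alloy: M = 156 kN·m/kg
  beryllium: M = 153 kN·m/kg
  gray cast iron: M = 21.3 kN·m/kg
Silicon nitride has the largest M.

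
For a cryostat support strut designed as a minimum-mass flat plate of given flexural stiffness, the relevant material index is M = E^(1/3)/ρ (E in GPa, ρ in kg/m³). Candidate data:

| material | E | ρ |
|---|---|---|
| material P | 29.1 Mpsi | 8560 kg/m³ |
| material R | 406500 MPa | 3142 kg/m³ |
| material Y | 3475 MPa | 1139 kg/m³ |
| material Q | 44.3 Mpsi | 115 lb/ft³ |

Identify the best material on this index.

Putting every candidate on a common basis:
  material P: E = 200.6 GPa, ρ = 8560 kg/m³
  material R: E = 406.5 GPa, ρ = 3142 kg/m³
  material Y: E = 3.475 GPa, ρ = 1139 kg/m³
  material Q: E = 305.4 GPa, ρ = 1842 kg/m³
  material Q: M = 3.66×10⁻³
  material R: M = 2.36×10⁻³
  material Y: M = 1.33×10⁻³
  material P: M = 0.684×10⁻³
The maximum is for material Q.

material Q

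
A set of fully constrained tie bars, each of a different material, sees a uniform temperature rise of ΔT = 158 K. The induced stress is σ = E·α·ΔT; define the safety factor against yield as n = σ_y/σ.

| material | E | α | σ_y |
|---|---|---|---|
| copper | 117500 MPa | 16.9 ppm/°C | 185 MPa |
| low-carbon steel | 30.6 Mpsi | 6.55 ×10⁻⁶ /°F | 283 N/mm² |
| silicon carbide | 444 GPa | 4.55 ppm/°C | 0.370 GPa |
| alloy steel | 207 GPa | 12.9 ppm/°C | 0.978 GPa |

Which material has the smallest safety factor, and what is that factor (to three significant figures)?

Converting E to GPa, α to ×10⁻⁶/K, σ_y to MPa, then σ and n for each:
  copper: E = 117.5, α = 16.9, σ_y = 185.0 → σ = 314 MPa, n = 0.590
  low-carbon steel: E = 211.0, α = 11.8, σ_y = 283.0 → σ = 393 MPa, n = 0.720
  silicon carbide: E = 444.0, α = 4.55, σ_y = 370.0 → σ = 319 MPa, n = 1.16
  alloy steel: E = 207.0, α = 12.9, σ_y = 978.0 → σ = 422 MPa, n = 2.32
The minimum is copper at n = 0.590.

copper, n = 0.590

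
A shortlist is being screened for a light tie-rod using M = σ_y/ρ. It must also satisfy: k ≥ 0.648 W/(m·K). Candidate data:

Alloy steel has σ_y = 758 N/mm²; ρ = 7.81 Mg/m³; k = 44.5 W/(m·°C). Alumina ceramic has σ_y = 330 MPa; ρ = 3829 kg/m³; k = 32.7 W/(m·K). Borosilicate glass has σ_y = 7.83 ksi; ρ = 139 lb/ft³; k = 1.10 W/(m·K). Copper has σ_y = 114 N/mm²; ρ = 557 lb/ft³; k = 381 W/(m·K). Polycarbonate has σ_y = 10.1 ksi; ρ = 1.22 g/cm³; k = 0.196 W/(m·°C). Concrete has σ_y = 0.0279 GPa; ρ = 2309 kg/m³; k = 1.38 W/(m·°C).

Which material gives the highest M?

alloy steel

Screen on constraints: k ≥ 0.648 W/(m·K). Survivors: alloy steel, alumina ceramic, borosilicate glass, copper, concrete.
In SI units:
  alloy steel: σ_y = 758.0 MPa, ρ = 7810 kg/m³
  alumina ceramic: σ_y = 330.0 MPa, ρ = 3829 kg/m³
  borosilicate glass: σ_y = 53.99 MPa, ρ = 2227 kg/m³
  copper: σ_y = 114.0 MPa, ρ = 8922 kg/m³
  concrete: σ_y = 27.90 MPa, ρ = 2309 kg/m³
  alloy steel: M = 97.1 kN·m/kg
  alumina ceramic: M = 86.2 kN·m/kg
  borosilicate glass: M = 24.2 kN·m/kg
  copper: M = 12.8 kN·m/kg
  concrete: M = 12.1 kN·m/kg
The maximum is for alloy steel.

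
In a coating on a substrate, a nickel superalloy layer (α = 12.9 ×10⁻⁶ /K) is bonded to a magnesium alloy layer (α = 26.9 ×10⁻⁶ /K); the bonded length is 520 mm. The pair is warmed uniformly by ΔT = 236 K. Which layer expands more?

α(nickel superalloy) = 12.9×10⁻⁶/K vs α(magnesium alloy) = 26.9×10⁻⁶/K.
Higher α expands more for the same ΔT: magnesium alloy.

magnesium alloy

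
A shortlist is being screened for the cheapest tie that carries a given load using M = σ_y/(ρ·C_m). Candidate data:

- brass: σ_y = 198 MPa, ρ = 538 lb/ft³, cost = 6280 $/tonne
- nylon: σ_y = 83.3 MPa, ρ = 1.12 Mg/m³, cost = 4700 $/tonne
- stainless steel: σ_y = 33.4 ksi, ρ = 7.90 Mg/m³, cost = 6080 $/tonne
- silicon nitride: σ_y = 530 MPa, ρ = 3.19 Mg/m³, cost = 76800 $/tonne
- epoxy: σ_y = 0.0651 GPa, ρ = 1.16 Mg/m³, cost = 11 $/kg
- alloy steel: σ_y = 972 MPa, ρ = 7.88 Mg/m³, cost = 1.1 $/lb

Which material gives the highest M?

alloy steel

Normalizing units and computing the index:
  brass: σ_y = 198.0 MPa, ρ = 8618 kg/m³, cost = 6.280 $/kg
  nylon: σ_y = 83.30 MPa, ρ = 1120 kg/m³, cost = 4.700 $/kg
  stainless steel: σ_y = 230.3 MPa, ρ = 7900 kg/m³, cost = 6.080 $/kg
  silicon nitride: σ_y = 530.0 MPa, ρ = 3190 kg/m³, cost = 76.80 $/kg
  epoxy: σ_y = 65.10 MPa, ρ = 1160 kg/m³, cost = 11.00 $/kg
  alloy steel: σ_y = 972.0 MPa, ρ = 7880 kg/m³, cost = 2.425 $/kg
  alloy steel: M = 50.9 kN·m per $
  nylon: M = 15.8 kN·m per $
  epoxy: M = 5.10 kN·m per $
  stainless steel: M = 4.79 kN·m per $
  brass: M = 3.66 kN·m per $
  silicon nitride: M = 2.16 kN·m per $
Highest index: alloy steel.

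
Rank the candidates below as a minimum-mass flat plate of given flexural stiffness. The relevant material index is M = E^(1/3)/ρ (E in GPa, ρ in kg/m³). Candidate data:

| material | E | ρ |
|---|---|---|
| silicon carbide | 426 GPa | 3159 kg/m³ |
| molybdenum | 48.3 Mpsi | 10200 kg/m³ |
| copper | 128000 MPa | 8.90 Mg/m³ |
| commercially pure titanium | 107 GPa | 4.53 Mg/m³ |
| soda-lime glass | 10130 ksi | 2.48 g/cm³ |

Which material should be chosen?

silicon carbide

Normalizing units and computing the index:
  silicon carbide: E = 426.0 GPa, ρ = 3159 kg/m³
  molybdenum: E = 333.0 GPa, ρ = 10200 kg/m³
  copper: E = 128.0 GPa, ρ = 8900 kg/m³
  commercially pure titanium: E = 107.0 GPa, ρ = 4530 kg/m³
  soda-lime glass: E = 69.84 GPa, ρ = 2480 kg/m³
  silicon carbide: M = 2.38×10⁻³
  soda-lime glass: M = 1.66×10⁻³
  commercially pure titanium: M = 1.05×10⁻³
  molybdenum: M = 0.680×10⁻³
  copper: M = 0.566×10⁻³
The maximum is for silicon carbide.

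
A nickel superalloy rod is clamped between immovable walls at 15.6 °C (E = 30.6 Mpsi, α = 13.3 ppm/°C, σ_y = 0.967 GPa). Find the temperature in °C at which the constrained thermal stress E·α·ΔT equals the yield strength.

360 °C

E = 30.6 Mpsi = 211.0 GPa.
σ_y = 0.967 GPa = 967.0 MPa.
E·α·ΔT = 967.0 MPa ⇒ ΔT = 967.0 / (211.0×10³ × 13.3×10⁻⁶) = 344.6 K.
T = 15.6 + 344.6 = 360.2 °C.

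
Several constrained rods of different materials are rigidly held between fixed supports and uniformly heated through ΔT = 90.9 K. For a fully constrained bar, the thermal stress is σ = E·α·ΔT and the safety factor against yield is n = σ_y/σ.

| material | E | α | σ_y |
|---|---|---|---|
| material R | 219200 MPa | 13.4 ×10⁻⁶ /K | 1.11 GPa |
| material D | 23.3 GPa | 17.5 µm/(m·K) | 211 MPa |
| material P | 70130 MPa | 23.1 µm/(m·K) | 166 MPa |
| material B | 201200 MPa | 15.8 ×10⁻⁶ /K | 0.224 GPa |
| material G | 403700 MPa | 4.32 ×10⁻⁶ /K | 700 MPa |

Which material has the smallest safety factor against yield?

Per material, after unit conversion:
  material R: E = 219.2, α = 13.4, σ_y = 1110 → σ = 267 MPa, n = 4.16
  material D: E = 23.30, α = 17.5, σ_y = 211.0 → σ = 37.1 MPa, n = 5.69
  material P: E = 70.13, α = 23.1, σ_y = 166.0 → σ = 147 MPa, n = 1.13
  material B: E = 201.2, α = 15.8, σ_y = 224.0 → σ = 289 MPa, n = 0.775
  material G: E = 403.7, α = 4.32, σ_y = 700.0 → σ = 159 MPa, n = 4.42
Smallest n: material B with n = 0.775.

material B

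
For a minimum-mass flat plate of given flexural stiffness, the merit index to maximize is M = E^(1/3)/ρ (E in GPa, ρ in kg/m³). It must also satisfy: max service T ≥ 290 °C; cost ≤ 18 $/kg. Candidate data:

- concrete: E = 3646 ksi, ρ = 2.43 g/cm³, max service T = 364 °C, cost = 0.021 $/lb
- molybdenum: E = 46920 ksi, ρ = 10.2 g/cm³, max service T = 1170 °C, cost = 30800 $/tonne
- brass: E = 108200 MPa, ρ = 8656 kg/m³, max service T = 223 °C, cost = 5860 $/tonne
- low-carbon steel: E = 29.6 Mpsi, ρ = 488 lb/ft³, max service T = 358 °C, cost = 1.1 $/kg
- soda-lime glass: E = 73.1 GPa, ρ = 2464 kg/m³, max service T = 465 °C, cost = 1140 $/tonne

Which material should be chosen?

soda-lime glass

Screen on constraints: max service T ≥ 290 °C; cost ≤ 18 $/kg. Survivors: concrete, low-carbon steel, soda-lime glass.
Putting every candidate on a common basis:
  concrete: E = 25.14 GPa, ρ = 2430 kg/m³
  low-carbon steel: E = 204.1 GPa, ρ = 7817 kg/m³
  soda-lime glass: E = 73.10 GPa, ρ = 2464 kg/m³
  soda-lime glass: M = 1.70×10⁻³
  concrete: M = 1.21×10⁻³
  low-carbon steel: M = 0.753×10⁻³
Highest index: soda-lime glass.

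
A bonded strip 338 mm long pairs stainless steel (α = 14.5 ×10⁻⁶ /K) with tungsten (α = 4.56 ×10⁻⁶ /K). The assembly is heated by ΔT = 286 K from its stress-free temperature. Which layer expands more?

α(stainless steel) = 14.5×10⁻⁶/K vs α(tungsten) = 4.56×10⁻⁶/K.
Higher α expands more for the same ΔT: stainless steel.

stainless steel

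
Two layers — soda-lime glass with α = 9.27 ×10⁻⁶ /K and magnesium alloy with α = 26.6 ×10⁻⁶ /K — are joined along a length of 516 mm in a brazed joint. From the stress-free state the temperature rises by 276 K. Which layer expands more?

magnesium alloy

α(soda-lime glass) = 9.27×10⁻⁶/K vs α(magnesium alloy) = 26.6×10⁻⁶/K.
Higher α expands more for the same ΔT: magnesium alloy.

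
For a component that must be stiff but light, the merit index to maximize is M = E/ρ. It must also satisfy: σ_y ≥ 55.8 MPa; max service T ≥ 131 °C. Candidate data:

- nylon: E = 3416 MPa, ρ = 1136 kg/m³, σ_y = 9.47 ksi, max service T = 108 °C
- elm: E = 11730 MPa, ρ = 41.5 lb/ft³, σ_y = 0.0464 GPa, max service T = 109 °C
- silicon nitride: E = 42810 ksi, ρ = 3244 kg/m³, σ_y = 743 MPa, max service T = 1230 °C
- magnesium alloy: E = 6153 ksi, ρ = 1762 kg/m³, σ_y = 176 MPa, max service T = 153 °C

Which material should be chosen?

Screen on constraints: σ_y ≥ 55.8 MPa; max service T ≥ 131 °C. Survivors: silicon nitride, magnesium alloy.
In SI units:
  silicon nitride: E = 295.2 GPa, ρ = 3244 kg/m³
  magnesium alloy: E = 42.42 GPa, ρ = 1762 kg/m³
  silicon nitride: M = 91.0 MN·m/kg
  magnesium alloy: M = 24.1 MN·m/kg
Silicon nitride ranks first.

silicon nitride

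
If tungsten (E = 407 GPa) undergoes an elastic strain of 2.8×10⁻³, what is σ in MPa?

σ = E·ε = 407000 MPa × 2.8×10⁻³ = 1140 MPa.

1140 MPa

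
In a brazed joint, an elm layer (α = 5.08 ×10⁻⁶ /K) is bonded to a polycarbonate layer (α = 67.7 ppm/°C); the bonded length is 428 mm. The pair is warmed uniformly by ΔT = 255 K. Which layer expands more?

polycarbonate

α(elm) = 5.08×10⁻⁶/K vs α(polycarbonate) = 67.7×10⁻⁶/K.
Higher α expands more for the same ΔT: polycarbonate.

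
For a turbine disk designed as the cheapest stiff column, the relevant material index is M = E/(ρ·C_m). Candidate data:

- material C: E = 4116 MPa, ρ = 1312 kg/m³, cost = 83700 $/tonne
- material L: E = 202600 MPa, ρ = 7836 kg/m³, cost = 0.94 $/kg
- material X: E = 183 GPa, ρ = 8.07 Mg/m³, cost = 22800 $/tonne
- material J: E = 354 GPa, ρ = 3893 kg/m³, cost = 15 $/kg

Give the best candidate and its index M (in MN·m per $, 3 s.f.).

material L, M = 27.5 MN·m per $

Convert each candidate to consistent units, then evaluate M:
  material C: E = 4.116 GPa, ρ = 1312 kg/m³, cost = 83.70 $/kg
  material L: E = 202.6 GPa, ρ = 7836 kg/m³, cost = 0.9400 $/kg
  material X: E = 183.0 GPa, ρ = 8070 kg/m³, cost = 22.80 $/kg
  material J: E = 354.0 GPa, ρ = 3893 kg/m³, cost = 15.00 $/kg
  material L: M = 27.5 MN·m per $
  material J: M = 6.06 MN·m per $
  material X: M = 0.995 MN·m per $
  material C: M = 0.0375 MN·m per $
Highest index: material L.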